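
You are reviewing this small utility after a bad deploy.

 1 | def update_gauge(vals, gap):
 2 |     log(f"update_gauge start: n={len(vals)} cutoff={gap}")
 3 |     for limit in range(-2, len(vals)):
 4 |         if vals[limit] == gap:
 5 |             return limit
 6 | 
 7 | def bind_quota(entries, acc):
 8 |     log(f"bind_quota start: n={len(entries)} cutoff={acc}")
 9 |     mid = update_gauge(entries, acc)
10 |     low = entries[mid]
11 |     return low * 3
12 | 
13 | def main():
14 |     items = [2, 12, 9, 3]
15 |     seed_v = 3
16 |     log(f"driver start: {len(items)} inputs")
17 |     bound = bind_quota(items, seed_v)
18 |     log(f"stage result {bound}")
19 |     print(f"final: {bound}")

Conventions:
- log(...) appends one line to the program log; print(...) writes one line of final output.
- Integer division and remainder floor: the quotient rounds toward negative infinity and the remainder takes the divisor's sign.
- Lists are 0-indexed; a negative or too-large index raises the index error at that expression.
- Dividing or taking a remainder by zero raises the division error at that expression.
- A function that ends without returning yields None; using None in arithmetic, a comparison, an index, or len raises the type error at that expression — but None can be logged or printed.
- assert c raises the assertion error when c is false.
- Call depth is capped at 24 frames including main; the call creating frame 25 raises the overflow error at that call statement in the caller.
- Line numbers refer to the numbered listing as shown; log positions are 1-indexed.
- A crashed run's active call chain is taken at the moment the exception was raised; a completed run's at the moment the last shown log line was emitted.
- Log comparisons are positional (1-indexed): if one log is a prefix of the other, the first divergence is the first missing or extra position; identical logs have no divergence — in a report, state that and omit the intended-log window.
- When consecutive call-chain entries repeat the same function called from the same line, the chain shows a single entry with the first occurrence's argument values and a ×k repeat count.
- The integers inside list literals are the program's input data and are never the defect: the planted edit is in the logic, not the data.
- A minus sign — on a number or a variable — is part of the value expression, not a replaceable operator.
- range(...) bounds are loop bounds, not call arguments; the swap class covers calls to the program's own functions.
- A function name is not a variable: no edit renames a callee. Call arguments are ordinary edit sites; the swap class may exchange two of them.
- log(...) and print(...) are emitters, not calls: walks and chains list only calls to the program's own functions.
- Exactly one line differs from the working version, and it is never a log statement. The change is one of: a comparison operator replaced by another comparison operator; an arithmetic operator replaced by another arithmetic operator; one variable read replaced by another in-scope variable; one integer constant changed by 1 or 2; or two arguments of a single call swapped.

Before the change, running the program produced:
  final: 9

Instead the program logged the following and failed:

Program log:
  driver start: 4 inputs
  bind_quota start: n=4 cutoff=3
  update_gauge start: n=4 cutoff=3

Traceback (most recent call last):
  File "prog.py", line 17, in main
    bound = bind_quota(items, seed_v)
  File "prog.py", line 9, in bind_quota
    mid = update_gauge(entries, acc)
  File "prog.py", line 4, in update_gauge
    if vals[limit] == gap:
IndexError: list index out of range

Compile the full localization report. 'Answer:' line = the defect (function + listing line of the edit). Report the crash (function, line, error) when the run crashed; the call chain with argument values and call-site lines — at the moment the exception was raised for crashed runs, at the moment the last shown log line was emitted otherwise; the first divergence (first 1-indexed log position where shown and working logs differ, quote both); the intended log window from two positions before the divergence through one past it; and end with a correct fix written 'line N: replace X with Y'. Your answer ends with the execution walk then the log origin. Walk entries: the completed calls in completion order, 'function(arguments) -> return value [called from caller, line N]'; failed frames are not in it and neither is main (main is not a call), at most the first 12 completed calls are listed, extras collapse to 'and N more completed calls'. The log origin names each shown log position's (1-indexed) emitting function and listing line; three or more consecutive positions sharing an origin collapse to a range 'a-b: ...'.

Answer: the defect is in update_gauge at line 3.
The tell: A complete run would log 'stage result 9' next, but this one stopped at 3 lines.
Crash: update_gauge, line 4, IndexError.
Call chain: main -> bind_quota([2, 12, 9, 3], 3) (called at line 17) -> update_gauge([2, 12, 9, 3], 3) (called at line 9).
First divergence: position 4 — the faulty run's log ends after 3 lines; the working version continues with 'stage result 9'.
Intended log window:
  2: bind_quota start: n=4 cutoff=3
  3: update_gauge start: n=4 cutoff=3
  4: stage result 9
Execution walk:
  (no call completed)
Log origins:
  1: emitted by main (line 16)
  2: emitted by bind_quota (line 8)
  3: emitted by update_gauge (line 2)
A correct fix: line 3: replace `-2` with `0`.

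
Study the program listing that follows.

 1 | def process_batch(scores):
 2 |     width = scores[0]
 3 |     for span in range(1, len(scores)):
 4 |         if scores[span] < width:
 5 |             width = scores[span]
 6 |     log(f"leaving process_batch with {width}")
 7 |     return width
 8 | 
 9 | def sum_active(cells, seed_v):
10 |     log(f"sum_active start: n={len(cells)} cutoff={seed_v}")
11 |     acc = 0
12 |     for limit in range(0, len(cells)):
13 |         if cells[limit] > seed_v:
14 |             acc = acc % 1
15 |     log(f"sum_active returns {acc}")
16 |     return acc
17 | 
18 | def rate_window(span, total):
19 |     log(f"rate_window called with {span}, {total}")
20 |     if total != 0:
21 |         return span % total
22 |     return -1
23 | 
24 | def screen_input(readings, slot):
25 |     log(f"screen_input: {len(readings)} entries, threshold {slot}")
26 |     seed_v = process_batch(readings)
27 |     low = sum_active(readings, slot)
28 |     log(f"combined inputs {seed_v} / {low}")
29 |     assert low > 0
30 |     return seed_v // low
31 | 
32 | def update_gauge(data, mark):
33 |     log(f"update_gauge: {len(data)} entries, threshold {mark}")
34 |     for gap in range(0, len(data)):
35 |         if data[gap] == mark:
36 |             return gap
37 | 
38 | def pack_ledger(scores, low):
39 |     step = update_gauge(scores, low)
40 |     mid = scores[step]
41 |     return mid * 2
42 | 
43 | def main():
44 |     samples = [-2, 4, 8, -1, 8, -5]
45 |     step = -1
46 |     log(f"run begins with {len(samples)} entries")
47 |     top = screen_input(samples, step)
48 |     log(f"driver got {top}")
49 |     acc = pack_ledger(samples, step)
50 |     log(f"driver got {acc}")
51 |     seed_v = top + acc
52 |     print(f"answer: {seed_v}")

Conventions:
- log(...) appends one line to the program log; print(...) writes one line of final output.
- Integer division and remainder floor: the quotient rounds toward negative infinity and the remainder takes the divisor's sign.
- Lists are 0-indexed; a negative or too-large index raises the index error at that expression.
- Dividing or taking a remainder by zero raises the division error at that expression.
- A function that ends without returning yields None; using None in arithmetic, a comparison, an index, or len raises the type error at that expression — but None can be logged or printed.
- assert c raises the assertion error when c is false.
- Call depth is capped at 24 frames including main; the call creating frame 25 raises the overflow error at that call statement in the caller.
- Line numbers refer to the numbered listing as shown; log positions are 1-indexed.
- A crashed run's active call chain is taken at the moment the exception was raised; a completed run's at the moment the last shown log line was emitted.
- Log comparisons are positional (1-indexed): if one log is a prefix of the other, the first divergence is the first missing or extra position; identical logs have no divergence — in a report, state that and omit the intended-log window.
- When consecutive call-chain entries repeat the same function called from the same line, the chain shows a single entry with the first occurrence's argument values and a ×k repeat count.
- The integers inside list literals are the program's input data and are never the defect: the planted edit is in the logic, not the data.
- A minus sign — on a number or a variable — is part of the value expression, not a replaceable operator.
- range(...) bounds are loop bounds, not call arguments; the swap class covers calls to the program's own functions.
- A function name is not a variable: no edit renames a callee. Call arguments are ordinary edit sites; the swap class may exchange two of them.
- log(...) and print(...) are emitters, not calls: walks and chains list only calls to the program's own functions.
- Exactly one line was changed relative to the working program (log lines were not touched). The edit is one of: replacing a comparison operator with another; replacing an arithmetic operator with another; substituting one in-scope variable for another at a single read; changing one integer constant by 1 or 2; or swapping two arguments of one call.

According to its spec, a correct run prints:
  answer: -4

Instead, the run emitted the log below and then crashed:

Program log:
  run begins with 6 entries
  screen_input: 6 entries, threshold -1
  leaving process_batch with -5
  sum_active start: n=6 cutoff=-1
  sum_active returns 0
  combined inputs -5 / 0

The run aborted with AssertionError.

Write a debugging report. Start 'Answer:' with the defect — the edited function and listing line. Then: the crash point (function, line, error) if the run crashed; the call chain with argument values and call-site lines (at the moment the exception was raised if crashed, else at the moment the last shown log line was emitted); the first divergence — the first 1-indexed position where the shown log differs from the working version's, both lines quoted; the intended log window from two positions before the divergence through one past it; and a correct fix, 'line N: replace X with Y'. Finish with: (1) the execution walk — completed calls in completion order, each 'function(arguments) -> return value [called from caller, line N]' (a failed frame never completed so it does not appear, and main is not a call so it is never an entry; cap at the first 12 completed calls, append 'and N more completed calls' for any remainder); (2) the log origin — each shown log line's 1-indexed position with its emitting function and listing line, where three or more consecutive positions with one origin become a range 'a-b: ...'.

Answer: the defect is in sum_active at line 14.
Key observation: The log first diverges at position 5: the faulty run prints 'sum_active returns 0' where the working version prints 'sum_active returns 3'.
Crash: screen_input, line 29, AssertionError.
Call chain: main -> screen_input([-2, 4, 8, -1, 8, -5], -1) (called at line 47).
First divergence: position 5; shown 'sum_active returns 0' vs intended 'sum_active returns 3'.
Intended log window:
  3: leaving process_batch with -5
  4: sum_active start: n=6 cutoff=-1
  5: sum_active returns 3
  6: combined inputs -5 / 3
Execution walk:
  process_batch([-2, 4, 8, -1, 8, -5]) -> -5  [called from screen_input, line 26]
  sum_active([-2, 4, 8, -1, 8, -5], -1) -> 0  [called from screen_input, line 27]
Origin of each log line:
  1: logged in main at line 46
  2: logged in screen_input at line 25
  3: logged in process_batch at line 6
  4: logged in sum_active at line 10
  5: logged in sum_active at line 15
  6: logged in screen_input at line 28
A correct fix: line 14: replace `%` with `+`.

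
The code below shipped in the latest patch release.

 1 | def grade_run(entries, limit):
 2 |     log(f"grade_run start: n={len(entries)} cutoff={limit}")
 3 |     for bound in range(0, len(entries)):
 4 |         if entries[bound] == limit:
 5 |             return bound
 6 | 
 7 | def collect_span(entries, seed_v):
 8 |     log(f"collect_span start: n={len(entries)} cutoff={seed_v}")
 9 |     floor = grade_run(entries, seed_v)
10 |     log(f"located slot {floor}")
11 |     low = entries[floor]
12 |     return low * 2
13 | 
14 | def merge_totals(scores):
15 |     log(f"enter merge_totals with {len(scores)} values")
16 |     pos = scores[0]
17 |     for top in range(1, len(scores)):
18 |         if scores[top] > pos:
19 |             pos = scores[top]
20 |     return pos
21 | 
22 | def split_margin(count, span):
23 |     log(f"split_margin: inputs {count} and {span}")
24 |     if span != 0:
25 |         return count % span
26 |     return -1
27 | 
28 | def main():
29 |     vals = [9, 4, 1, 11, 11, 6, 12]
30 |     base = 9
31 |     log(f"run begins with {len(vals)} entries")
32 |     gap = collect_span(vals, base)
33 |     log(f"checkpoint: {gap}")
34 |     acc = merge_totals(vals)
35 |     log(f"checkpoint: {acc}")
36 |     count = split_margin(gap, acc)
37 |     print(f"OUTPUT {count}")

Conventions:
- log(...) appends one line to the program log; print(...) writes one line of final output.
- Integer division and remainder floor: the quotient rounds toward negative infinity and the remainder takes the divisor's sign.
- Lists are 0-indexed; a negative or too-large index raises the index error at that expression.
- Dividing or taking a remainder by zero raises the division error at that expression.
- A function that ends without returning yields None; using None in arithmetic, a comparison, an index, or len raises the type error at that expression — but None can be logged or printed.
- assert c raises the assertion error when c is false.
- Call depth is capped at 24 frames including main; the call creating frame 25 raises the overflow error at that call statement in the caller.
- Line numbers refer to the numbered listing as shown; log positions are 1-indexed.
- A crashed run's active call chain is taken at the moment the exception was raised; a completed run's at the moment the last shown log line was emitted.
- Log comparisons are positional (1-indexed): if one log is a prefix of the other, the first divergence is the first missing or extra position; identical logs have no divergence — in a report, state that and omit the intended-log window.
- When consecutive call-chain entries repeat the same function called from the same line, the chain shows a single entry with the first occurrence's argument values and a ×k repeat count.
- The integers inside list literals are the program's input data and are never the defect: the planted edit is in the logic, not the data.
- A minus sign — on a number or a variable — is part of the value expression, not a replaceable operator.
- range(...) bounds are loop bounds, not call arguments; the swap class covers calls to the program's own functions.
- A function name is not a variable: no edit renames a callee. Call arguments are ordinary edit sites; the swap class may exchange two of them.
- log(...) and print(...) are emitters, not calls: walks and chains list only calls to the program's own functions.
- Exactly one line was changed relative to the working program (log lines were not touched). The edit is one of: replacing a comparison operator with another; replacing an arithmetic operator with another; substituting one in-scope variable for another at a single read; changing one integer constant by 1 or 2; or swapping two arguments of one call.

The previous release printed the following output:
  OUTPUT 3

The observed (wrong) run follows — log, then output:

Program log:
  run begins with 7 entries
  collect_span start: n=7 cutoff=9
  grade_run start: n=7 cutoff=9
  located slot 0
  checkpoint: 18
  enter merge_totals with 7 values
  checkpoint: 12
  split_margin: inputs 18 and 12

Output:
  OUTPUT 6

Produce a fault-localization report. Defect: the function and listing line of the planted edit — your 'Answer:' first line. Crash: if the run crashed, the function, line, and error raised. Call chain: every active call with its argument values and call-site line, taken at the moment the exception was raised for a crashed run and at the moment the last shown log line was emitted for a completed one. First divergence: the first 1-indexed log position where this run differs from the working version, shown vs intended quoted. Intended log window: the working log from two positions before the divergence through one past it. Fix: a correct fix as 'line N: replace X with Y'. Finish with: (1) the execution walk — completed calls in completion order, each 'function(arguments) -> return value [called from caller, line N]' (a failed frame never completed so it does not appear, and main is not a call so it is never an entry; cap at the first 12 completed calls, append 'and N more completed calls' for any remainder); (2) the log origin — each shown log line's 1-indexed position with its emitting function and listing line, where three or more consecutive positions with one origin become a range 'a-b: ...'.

Answer: the defect is in collect_span at line 12.
Key observation: Log line 5 is where behavior first shows: 'checkpoint: 18' appears instead of 'checkpoint: 27'.
Call chain: main -> split_margin(18, 12) (called at line 36).
First divergence: at position 5 the run shows 'checkpoint: 18' where the working version logs 'checkpoint: 27'.
Intended log window:
  3: grade_run start: n=7 cutoff=9
  4: located slot 0
  5: checkpoint: 27
  6: enter merge_totals with 7 values
Execution walk:
  grade_run([9, 4, 1, 11, 11, 6, 12], 9) -> 0  [called from collect_span, line 9]
  collect_span([9, 4, 1, 11, 11, 6, 12], 9) -> 18  [called from main, line 32]
  merge_totals([9, 4, 1, 11, 11, 6, 12]) -> 12  [called from main, line 34]
  split_margin(18, 12) -> 6  [called from main, line 36]
Origin of each log line:
  1: from main, line 31
  2: from collect_span, line 8
  3: from grade_run, line 2
  4: from collect_span, line 10
  5: from main, line 33
  6: from merge_totals, line 15
  7: from main, line 35
  8: from split_margin, line 23
A correct fix: line 12: replace `2` with `3`.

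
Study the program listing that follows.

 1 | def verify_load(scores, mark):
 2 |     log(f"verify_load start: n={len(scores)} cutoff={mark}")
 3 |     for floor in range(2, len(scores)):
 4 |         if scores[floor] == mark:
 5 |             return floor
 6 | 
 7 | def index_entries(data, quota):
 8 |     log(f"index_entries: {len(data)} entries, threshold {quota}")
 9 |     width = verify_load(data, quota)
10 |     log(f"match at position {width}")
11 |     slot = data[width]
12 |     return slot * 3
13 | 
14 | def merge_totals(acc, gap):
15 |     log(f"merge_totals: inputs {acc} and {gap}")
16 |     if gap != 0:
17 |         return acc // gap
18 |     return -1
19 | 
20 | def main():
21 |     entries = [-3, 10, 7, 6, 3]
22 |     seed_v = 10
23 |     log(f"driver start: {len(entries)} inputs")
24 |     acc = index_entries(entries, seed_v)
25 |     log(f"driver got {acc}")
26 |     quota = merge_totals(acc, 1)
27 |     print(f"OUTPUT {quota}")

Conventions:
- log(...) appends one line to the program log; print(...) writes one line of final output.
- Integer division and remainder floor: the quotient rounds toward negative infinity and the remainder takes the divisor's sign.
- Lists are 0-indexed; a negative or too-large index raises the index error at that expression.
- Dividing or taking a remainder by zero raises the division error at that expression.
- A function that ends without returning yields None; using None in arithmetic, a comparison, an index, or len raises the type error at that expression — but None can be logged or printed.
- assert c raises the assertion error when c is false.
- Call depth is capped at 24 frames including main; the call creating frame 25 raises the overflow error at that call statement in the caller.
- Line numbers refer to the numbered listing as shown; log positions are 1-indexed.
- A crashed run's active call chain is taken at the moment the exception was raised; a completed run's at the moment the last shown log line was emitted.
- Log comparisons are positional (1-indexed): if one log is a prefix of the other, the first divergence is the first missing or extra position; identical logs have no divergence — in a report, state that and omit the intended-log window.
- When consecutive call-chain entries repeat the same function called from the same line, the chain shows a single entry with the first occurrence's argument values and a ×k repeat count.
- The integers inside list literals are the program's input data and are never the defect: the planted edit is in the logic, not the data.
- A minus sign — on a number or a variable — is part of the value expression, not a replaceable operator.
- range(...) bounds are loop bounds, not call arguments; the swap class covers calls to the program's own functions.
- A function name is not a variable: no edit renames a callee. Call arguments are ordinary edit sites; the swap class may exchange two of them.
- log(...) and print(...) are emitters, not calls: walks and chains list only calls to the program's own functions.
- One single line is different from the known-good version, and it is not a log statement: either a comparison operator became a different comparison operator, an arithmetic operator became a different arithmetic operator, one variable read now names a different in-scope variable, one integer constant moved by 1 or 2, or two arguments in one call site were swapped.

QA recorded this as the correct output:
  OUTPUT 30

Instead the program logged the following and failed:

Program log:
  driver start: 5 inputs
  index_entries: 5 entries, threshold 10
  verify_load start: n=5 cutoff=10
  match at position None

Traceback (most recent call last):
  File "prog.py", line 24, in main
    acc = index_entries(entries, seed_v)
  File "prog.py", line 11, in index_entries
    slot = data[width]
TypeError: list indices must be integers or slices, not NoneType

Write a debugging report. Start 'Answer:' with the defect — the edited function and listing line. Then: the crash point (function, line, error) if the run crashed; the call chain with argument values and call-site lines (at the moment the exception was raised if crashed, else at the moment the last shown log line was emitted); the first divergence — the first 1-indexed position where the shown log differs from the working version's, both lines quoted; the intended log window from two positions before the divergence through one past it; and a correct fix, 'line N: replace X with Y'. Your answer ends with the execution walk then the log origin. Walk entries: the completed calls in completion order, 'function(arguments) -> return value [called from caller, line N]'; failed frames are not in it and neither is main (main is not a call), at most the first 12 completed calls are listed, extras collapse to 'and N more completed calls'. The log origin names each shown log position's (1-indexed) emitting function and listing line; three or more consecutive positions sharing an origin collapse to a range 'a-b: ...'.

Answer: the defect is in verify_load at line 3.
The tell: The log first diverges at position 4: the faulty run prints 'match at position None' where the working version prints 'match at position 1'.
Crash: index_entries, line 11, TypeError.
Call chain: main -> index_entries([-3, 10, 7, 6, 3], 10) (called at line 24).
First divergence: position 4 — the shown line 'match at position None' should read 'match at position 1'.
Intended log window:
  2: index_entries: 5 entries, threshold 10
  3: verify_load start: n=5 cutoff=10
  4: match at position 1
  5: driver got 30
Execution walk:
  verify_load([-3, 10, 7, 6, 3], 10) -> None  [called from index_entries, line 9]
Log origin:
  1 — main, line 23
  2 — index_entries, line 8
  3 — verify_load, line 2
  4 — index_entries, line 10
A correct fix: line 3: replace `2` with `0`.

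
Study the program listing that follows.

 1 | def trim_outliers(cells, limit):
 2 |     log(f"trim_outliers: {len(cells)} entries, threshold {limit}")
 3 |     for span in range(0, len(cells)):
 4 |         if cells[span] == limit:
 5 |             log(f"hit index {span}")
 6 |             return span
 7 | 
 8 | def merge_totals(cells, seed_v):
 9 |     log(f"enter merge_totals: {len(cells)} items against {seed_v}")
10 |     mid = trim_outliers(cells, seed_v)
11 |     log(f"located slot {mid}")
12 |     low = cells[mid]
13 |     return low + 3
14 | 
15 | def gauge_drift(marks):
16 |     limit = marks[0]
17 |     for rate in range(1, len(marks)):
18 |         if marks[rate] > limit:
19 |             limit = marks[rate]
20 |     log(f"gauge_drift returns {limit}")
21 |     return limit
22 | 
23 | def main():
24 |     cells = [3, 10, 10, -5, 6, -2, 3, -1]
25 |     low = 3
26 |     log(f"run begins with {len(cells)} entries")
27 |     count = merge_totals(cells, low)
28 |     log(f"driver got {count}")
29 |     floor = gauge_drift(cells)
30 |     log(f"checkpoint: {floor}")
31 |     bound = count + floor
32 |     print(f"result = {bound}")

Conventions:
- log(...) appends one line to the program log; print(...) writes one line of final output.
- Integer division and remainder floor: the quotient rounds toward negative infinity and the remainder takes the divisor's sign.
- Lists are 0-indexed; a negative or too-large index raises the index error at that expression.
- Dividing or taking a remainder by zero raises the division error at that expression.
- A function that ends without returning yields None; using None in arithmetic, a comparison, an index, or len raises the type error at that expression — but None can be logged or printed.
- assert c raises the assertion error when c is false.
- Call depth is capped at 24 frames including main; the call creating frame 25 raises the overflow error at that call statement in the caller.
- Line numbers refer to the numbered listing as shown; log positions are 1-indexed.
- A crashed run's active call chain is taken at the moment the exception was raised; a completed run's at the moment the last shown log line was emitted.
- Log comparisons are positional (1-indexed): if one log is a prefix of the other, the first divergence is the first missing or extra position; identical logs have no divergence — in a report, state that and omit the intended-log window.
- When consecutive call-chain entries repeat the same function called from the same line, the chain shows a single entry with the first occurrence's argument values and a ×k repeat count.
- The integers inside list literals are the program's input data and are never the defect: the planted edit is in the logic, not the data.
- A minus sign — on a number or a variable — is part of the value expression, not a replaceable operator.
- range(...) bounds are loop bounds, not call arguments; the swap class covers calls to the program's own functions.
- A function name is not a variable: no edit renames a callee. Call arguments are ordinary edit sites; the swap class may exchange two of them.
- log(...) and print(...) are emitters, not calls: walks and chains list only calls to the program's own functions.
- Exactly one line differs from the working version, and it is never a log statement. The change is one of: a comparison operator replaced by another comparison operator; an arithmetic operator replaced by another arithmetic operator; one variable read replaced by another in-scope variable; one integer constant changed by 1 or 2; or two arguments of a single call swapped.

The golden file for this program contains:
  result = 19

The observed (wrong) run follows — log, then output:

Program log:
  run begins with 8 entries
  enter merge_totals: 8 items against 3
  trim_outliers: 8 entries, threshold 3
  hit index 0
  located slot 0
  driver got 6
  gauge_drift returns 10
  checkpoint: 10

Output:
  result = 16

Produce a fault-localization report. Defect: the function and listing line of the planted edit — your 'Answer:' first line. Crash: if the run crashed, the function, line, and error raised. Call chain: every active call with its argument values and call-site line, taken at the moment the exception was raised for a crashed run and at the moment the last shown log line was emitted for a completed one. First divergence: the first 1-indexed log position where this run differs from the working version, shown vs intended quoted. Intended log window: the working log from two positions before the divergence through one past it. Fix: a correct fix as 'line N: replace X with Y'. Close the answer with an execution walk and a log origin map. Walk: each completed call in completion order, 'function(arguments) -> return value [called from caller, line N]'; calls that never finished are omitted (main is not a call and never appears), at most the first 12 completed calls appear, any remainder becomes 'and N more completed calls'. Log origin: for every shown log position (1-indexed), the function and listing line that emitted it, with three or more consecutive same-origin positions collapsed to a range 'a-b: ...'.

Answer: the defect is in merge_totals at line 13.
Key fact: At log position 6 the runs split — shown 'driver got 6', but the working version logs 'driver got 9'.
Call chain: main.
First divergence: position 6; shown 'driver got 6' vs intended 'driver got 9'.
Intended log window:
  4: hit index 0
  5: located slot 0
  6: driver got 9
  7: gauge_drift returns 10
Execution walk:
  trim_outliers([3, 10, 10, -5, 6, -2, 3, -1], 3) -> 0  [called from merge_totals, line 10]
  merge_totals([3, 10, 10, -5, 6, -2, 3, -1], 3) -> 6  [called from main, line 27]
  gauge_drift([3, 10, 10, -5, 6, -2, 3, -1]) -> 10  [called from main, line 29]
Log line origins:
  1: from main, line 26
  2: from merge_totals, line 9
  3: from trim_outliers, line 2
  4: from trim_outliers, line 5
  5: from merge_totals, line 11
  6: from main, line 28
  7: from gauge_drift, line 20
  8: from main, line 30
A correct fix: line 13: replace `+` with `*`.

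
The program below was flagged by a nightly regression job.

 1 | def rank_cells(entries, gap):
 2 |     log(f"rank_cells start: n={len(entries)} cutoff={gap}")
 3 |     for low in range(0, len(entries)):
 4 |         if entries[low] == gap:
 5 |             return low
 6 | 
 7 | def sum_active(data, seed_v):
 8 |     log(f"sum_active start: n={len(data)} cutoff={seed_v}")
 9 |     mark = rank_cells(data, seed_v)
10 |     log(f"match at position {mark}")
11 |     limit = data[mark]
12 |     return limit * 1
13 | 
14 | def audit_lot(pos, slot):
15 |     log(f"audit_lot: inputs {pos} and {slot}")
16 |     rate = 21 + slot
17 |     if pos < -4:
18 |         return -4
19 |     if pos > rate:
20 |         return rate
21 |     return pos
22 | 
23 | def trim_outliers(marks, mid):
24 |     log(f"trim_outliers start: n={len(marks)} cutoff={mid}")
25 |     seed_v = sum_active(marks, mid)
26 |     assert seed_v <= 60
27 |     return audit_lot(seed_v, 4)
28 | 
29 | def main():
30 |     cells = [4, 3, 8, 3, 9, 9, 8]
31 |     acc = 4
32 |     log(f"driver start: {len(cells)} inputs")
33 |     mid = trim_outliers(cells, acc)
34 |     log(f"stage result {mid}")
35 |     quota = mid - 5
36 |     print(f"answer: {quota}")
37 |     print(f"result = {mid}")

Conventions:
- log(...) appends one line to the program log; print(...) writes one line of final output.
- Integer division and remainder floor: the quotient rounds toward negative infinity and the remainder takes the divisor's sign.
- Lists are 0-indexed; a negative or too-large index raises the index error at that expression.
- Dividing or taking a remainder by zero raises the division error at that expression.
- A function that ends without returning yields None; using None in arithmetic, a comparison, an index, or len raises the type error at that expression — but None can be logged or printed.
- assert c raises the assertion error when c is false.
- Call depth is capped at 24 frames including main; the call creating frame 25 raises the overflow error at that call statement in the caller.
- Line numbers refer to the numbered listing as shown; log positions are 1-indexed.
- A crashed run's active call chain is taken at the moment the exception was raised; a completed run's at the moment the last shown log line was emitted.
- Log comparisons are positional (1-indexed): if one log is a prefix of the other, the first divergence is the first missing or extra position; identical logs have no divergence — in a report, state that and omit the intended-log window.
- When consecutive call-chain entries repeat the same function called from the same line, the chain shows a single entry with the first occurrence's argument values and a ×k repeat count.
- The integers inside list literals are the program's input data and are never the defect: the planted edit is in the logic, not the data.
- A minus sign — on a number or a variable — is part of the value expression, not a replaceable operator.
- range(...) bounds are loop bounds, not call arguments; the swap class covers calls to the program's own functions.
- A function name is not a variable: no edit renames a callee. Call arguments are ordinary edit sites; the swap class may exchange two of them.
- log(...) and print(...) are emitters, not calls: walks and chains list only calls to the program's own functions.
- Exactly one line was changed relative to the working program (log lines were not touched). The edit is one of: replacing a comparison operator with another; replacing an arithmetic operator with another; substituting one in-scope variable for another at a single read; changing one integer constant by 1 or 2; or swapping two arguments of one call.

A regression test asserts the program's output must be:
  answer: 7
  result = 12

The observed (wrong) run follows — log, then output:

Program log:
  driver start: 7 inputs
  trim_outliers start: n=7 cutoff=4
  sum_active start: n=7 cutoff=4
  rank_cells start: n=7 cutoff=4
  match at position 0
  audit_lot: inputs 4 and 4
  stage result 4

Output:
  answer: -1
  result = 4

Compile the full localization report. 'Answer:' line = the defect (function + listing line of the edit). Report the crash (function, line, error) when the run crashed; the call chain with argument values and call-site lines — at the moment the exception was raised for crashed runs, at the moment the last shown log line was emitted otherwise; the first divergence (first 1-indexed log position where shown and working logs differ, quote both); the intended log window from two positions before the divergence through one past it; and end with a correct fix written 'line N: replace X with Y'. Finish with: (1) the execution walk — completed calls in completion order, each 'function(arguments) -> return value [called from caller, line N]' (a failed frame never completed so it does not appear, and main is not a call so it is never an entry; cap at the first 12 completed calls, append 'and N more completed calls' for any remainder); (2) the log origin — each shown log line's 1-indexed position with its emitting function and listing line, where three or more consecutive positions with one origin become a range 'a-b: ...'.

Answer: the defect is in sum_active at line 12.
Key observation: The log first diverges at position 6: the faulty run prints 'audit_lot: inputs 4 and 4' where the working version prints 'audit_lot: inputs 12 and 4'.
Call chain: main.
First divergence: position 6 — the shown line 'audit_lot: inputs 4 and 4' should read 'audit_lot: inputs 12 and 4'.
Intended log window:
  4: rank_cells start: n=7 cutoff=4
  5: match at position 0
  6: audit_lot: inputs 12 and 4
  7: stage result 12
Execution walk:
  rank_cells([4, 3, 8, 3, 9, 9, 8], 4) -> 0  [called from sum_active, line 9]
  sum_active([4, 3, 8, 3, 9, 9, 8], 4) -> 4  [called from trim_outliers, line 25]
  audit_lot(4, 4) -> 4  [called from trim_outliers, line 27]
  trim_outliers([4, 3, 8, 3, 9, 9, 8], 4) -> 4  [called from main, line 33]
Origin of each log line:
  1 — main, line 32
  2 — trim_outliers, line 24
  3 — sum_active, line 8
  4 — rank_cells, line 2
  5 — sum_active, line 10
  6 — audit_lot, line 15
  7 — main, line 34
A correct fix: line 12: replace `1` with `3`.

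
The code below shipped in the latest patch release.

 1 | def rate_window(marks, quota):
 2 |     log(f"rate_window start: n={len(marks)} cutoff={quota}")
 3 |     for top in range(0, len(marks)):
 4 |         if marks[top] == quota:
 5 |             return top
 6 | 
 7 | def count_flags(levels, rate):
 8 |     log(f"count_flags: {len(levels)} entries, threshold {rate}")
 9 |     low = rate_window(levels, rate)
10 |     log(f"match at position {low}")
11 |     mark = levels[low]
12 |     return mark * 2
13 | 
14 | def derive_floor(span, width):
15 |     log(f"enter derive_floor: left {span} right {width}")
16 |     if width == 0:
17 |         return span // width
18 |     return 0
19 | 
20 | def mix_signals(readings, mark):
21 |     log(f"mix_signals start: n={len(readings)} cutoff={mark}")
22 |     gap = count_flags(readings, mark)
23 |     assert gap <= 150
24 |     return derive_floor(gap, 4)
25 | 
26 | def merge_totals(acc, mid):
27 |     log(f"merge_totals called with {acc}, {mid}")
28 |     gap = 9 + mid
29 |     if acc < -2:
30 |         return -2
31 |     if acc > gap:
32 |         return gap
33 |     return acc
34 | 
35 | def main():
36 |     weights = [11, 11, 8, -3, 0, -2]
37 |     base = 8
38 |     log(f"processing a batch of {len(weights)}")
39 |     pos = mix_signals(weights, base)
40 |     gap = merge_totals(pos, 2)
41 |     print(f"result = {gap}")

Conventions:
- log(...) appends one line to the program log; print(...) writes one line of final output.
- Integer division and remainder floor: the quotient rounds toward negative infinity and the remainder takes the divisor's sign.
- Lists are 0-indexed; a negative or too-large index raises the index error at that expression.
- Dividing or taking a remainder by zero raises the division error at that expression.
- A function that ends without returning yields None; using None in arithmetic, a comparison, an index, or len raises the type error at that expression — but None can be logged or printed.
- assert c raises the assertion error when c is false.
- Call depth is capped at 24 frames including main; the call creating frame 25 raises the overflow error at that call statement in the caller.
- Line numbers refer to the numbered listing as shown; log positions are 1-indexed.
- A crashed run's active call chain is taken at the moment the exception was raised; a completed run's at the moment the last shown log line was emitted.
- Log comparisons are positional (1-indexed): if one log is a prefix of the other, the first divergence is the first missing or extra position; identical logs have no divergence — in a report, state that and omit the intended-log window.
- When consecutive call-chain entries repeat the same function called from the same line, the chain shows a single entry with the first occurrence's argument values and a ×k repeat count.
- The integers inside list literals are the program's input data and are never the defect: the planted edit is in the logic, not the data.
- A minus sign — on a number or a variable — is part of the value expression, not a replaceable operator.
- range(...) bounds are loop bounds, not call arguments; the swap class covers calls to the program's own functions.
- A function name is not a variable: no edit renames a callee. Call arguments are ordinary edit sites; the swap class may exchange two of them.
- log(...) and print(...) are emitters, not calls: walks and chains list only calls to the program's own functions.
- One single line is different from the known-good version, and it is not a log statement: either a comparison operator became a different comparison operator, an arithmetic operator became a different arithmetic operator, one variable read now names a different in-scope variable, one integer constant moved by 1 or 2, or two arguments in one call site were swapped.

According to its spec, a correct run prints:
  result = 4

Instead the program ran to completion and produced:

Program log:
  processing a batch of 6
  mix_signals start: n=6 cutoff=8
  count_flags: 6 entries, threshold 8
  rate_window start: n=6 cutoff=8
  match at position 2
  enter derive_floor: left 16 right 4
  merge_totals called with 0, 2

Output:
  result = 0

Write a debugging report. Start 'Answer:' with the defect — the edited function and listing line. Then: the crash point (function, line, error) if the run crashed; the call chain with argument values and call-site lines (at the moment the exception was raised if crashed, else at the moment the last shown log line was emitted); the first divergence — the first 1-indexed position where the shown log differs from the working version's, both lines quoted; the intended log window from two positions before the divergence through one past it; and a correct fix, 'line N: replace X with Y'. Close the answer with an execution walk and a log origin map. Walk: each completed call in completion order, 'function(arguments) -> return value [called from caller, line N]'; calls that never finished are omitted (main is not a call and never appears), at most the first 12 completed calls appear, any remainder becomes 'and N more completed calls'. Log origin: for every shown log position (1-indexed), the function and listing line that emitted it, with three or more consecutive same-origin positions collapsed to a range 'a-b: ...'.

Answer: the defect is in derive_floor at line 16.
Key observation: At log position 7 the runs split — shown 'merge_totals called with 0, 2', but the working version logs 'merge_totals called with 4, 2'.
Call chain: main -> merge_totals(0, 2) (called at line 40).
First divergence: position 7 — the shown line 'merge_totals called with 0, 2' should read 'merge_totals called with 4, 2'.
Intended log window:
  5: match at position 2
  6: enter derive_floor: left 16 right 4
  7: merge_totals called with 4, 2
Execution walk:
  rate_window([11, 11, 8, -3, 0, -2], 8) -> 2  [called from count_flags, line 9]
  count_flags([11, 11, 8, -3, 0, -2], 8) -> 16  [called from mix_signals, line 22]
  derive_floor(16, 4) -> 0  [called from mix_signals, line 24]
  mix_signals([11, 11, 8, -3, 0, -2], 8) -> 0  [called from main, line 39]
  merge_totals(0, 2) -> 0  [called from main, line 40]
Log origins:
  1 — main, line 38
  2 — mix_signals, line 21
  3 — count_flags, line 8
  4 — rate_window, line 2
  5 — count_flags, line 10
  6 — derive_floor, line 15
  7 — merge_totals, line 27
A correct fix: line 16: replace `==` with `!=`.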